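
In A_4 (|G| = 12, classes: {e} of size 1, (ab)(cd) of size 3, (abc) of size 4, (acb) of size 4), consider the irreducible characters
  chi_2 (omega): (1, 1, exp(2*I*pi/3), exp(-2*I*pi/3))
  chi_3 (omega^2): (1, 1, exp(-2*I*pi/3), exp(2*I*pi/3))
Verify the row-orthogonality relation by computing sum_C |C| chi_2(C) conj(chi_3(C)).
Sum = 0; so <chi_2, chi_3> = 0 (distinct irreducibles are orthogonal).

Compute term by term over conjugacy classes (|C| * chi_2(C) * conj(chi_3(C))):
  1*(1)*conj(1) + 3*(1)*conj(1) + 4*(exp(2*I*pi/3))*conj(exp(-2*I*pi/3)) + 4*(exp(-2*I*pi/3))*conj(exp(2*I*pi/3))
  = (1) + (3) + (4*exp(-2*I*pi/3)) + (4*exp(2*I*pi/3))
  = 0.
(Exp terms are combined using exp(i*s)*conj(exp(i*t)) = exp(i*(s-t)), and sums of them are collapsed using the identity that for every m > 1 the m distinct m-th roots of unity sum to 0, e.g. 1 + exp(2*I*pi/3) + exp(-2*I*pi/3) = 0.)
Dividing by |G| = 12 gives 0/12 = 0, matching the row-orthogonality relation <chi_2, chi_3> = [chi_2 = chi_3].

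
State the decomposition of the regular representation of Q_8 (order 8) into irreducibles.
Each irreducible V_i of dimension d_i appears with multiplicity d_i, i.e. rho_reg = (direct sum over all irreducibles V_i) d_i V_i. The irreducible dimensions for Q_8 are 1, 1, 1, 1, 2: 4 irreducibles of dimension 1, each with multiplicity 1; 1 irreducible of dimension 2, with multiplicity 2. Total dimension 4*1*1 + 1*2*2 = 8 = |G|.

Working: General theorem: in the regular representation of a finite group G, each irreducible appears with multiplicity equal to its dimension. Check: dim(rho_reg) = sum d_i^2 = 1 + 1 + 1 + 1 + 4 = 8 = |G|.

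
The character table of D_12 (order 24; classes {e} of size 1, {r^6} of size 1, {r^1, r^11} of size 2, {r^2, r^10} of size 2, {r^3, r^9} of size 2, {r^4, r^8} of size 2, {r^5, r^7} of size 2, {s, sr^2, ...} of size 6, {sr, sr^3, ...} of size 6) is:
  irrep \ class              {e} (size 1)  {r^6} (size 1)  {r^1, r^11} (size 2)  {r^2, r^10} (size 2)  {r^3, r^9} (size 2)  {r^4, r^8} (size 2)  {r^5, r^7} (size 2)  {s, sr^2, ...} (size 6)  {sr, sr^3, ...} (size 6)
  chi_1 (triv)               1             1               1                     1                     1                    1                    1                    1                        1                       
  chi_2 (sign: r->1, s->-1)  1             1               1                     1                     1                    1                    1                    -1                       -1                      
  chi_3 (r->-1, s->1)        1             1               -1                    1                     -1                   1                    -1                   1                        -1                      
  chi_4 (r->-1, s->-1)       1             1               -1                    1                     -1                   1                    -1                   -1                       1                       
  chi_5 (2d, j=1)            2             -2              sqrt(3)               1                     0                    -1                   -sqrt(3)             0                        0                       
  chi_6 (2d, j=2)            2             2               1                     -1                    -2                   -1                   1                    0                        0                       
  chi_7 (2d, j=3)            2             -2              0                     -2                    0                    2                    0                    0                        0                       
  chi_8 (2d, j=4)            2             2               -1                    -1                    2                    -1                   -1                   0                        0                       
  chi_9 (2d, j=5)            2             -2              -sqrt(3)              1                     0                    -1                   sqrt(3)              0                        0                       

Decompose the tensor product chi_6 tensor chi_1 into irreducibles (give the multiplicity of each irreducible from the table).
chi_6 tensor chi_1 = chi_6 (all other irreducibles have multiplicity 0).

Justification: The character of a tensor product is the pointwise product (chi_6 * chi_1)(C) = chi_6(C) * chi_1(C):
  {e}: (2)*(1), {r^6}: (2)*(1), {r^1, r^11}: (1)*(1), {r^2, r^10}: (-1)*(1), {r^3, r^9}: (-2)*(1), {r^4, r^8}: (-1)*(1), {r^5, r^7}: (1)*(1), {s, sr^2, ...}: (0)*(1), {sr, sr^3, ...}: (0)*(1)
so (chi_6 * chi_1) takes values
  {e} -> 2, {r^6} -> 2, {r^1, r^11} -> 1, {r^2, r^10} -> -1, {r^3, r^9} -> -2, {r^4, r^8} -> -1, {r^5, r^7} -> 1, {s, sr^2, ...} -> 0, {sr, sr^3, ...} -> 0.
Now take the inner product of this character with each irreducible chi from the table, <chi_6*chi_1, chi> = (1/24) sum_C |C| (chi_6*chi_1)(C) conj(chi(C)):
  <chi_6*chi_1, chi_1> = (1/24)[1*(2)*conj(1) + 1*(2)*conj(1) + 2*(1)*conj(1) + 2*(-1)*conj(1) + 2*(-2)*conj(1) + 2*(-1)*conj(1) + 2*(1)*conj(1) + 6*(0)*conj(1) + 6*(0)*conj(1)]
      = (1/24)[(2) + (2) + (2) + (-2) + (-4) + (-2) + (2) + (0) + (0)] = 0/24 = 0
  <chi_6*chi_1, chi_2> = (1/24)[1*(2)*conj(1) + 1*(2)*conj(1) + 2*(1)*conj(1) + 2*(-1)*conj(1) + 2*(-2)*conj(1) + 2*(-1)*conj(1) + 2*(1)*conj(1) + 6*(0)*conj(-1) + 6*(0)*conj(-1)]
      = (1/24)[(2) + (2) + (2) + (-2) + (-4) + (-2) + (2) + (0) + (0)] = 0/24 = 0
  <chi_6*chi_1, chi_3> = (1/24)[1*(2)*conj(1) + 1*(2)*conj(1) + 2*(1)*conj(-1) + 2*(-1)*conj(1) + 2*(-2)*conj(-1) + 2*(-1)*conj(1) + 2*(1)*conj(-1) + 6*(0)*conj(1) + 6*(0)*conj(-1)]
      = (1/24)[(2) + (2) + (-2) + (-2) + (4) + (-2) + (-2) + (0) + (0)] = 0/24 = 0
  <chi_6*chi_1, chi_4> = (1/24)[1*(2)*conj(1) + 1*(2)*conj(1) + 2*(1)*conj(-1) + 2*(-1)*conj(1) + 2*(-2)*conj(-1) + 2*(-1)*conj(1) + 2*(1)*conj(-1) + 6*(0)*conj(-1) + 6*(0)*conj(1)]
      = (1/24)[(2) + (2) + (-2) + (-2) + (4) + (-2) + (-2) + (0) + (0)] = 0/24 = 0
  <chi_6*chi_1, chi_5> = (1/24)[1*(2)*conj(2) + 1*(2)*conj(-2) + 2*(1)*conj(sqrt(3)) + 2*(-1)*conj(1) + 2*(-2)*conj(0) + 2*(-1)*conj(-1) + 2*(1)*conj(-sqrt(3)) + 6*(0)*conj(0) + 6*(0)*conj(0)]
      = (1/24)[(4) + (-4) + (2*sqrt(3)) + (-2) + (0) + (2) + (-2*sqrt(3)) + (0) + (0)] = 0/24 = 0
  <chi_6*chi_1, chi_6> = (1/24)[1*(2)*conj(2) + 1*(2)*conj(2) + 2*(1)*conj(1) + 2*(-1)*conj(-1) + 2*(-2)*conj(-2) + 2*(-1)*conj(-1) + 2*(1)*conj(1) + 6*(0)*conj(0) + 6*(0)*conj(0)]
      = (1/24)[(4) + (4) + (2) + (2) + (8) + (2) + (2) + (0) + (0)] = 24/24 = 1
  <chi_6*chi_1, chi_7> = (1/24)[1*(2)*conj(2) + 1*(2)*conj(-2) + 2*(1)*conj(0) + 2*(-1)*conj(-2) + 2*(-2)*conj(0) + 2*(-1)*conj(2) + 2*(1)*conj(0) + 6*(0)*conj(0) + 6*(0)*conj(0)]
      = (1/24)[(4) + (-4) + (0) + (4) + (0) + (-4) + (0) + (0) + (0)] = 0/24 = 0
  <chi_6*chi_1, chi_8> = (1/24)[1*(2)*conj(2) + 1*(2)*conj(2) + 2*(1)*conj(-1) + 2*(-1)*conj(-1) + 2*(-2)*conj(2) + 2*(-1)*conj(-1) + 2*(1)*conj(-1) + 6*(0)*conj(0) + 6*(0)*conj(0)]
      = (1/24)[(4) + (4) + (-2) + (2) + (-8) + (2) + (-2) + (0) + (0)] = 0/24 = 0
  <chi_6*chi_1, chi_9> = (1/24)[1*(2)*conj(2) + 1*(2)*conj(-2) + 2*(1)*conj(-sqrt(3)) + 2*(-1)*conj(1) + 2*(-2)*conj(0) + 2*(-1)*conj(-1) + 2*(1)*conj(sqrt(3)) + 6*(0)*conj(0) + 6*(0)*conj(0)]
      = (1/24)[(4) + (-4) + (-2*sqrt(3)) + (-2) + (0) + (2) + (2*sqrt(3)) + (0) + (0)] = 0/24 = 0
Hence the multiplicities are chi_6: 1. Dimension check: dim(chi_6)*dim(chi_1) = 2*1 = 2 and sum (mult * dim) = 1*2 = 2.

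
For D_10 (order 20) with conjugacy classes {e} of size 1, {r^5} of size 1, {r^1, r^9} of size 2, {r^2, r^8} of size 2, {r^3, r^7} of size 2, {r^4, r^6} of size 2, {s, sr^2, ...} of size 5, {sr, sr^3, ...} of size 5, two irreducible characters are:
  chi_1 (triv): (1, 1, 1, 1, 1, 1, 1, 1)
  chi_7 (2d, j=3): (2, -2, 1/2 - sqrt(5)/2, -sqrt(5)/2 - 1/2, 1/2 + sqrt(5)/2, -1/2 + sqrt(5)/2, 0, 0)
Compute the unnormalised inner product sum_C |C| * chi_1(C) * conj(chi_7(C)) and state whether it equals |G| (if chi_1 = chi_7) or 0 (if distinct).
Sum = 0; so <chi_1, chi_7> = 0 (distinct irreducibles are orthogonal).

Details: Compute term by term over conjugacy classes (|C| * chi_1(C) * conj(chi_7(C))):
  1*(1)*conj(2) + 1*(1)*conj(-2) + 2*(1)*conj(1/2 - sqrt(5)/2) + 2*(1)*conj(-sqrt(5)/2 - 1/2) + 2*(1)*conj(1/2 + sqrt(5)/2) + 2*(1)*conj(-1/2 + sqrt(5)/2) + 5*(1)*conj(0) + 5*(1)*conj(0)
  = (2) + (-2) + (1 - sqrt(5)) + (-sqrt(5) - 1) + (1 + sqrt(5)) + (-1 + sqrt(5)) + (0) + (0)
  = 0.
Dividing by |G| = 20 gives 0/20 = 0, matching the row-orthogonality relation <chi_1, chi_7> = [chi_1 = chi_7].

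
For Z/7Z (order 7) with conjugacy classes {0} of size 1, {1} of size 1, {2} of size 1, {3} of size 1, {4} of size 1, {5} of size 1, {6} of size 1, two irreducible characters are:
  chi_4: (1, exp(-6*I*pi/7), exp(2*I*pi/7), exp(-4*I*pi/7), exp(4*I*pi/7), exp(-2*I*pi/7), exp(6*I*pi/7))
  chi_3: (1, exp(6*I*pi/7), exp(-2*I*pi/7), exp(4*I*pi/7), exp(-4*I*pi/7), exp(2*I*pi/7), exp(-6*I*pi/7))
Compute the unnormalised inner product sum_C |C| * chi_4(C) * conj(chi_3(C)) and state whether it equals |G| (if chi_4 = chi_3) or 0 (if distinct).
Sum = 0; so <chi_4, chi_3> = 0 (distinct irreducibles are orthogonal).

Justification: Compute term by term over conjugacy classes (|C| * chi_4(C) * conj(chi_3(C))):
  1*(1)*conj(1) + 1*(exp(-6*I*pi/7))*conj(exp(6*I*pi/7)) + 1*(exp(2*I*pi/7))*conj(exp(-2*I*pi/7)) + 1*(exp(-4*I*pi/7))*conj(exp(4*I*pi/7)) + 1*(exp(4*I*pi/7))*conj(exp(-4*I*pi/7)) + 1*(exp(-2*I*pi/7))*conj(exp(2*I*pi/7)) + 1*(exp(6*I*pi/7))*conj(exp(-6*I*pi/7))
  = (1) + (exp(2*I*pi/7)) + (exp(4*I*pi/7)) + (exp(6*I*pi/7)) + (exp(-6*I*pi/7)) + (exp(-4*I*pi/7)) + (exp(-2*I*pi/7))
  = 0.
(Exp terms are combined using exp(i*s)*conj(exp(i*t)) = exp(i*(s-t)), and sums of them are collapsed using the identity that for every m > 1 the m distinct m-th roots of unity sum to 0, e.g. 1 + exp(2*I*pi/3) + exp(-2*I*pi/3) = 0.)
Dividing by |G| = 7 gives 0/7 = 0, matching the row-orthogonality relation <chi_4, chi_3> = [chi_4 = chi_3].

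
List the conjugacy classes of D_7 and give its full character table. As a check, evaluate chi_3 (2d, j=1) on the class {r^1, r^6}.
Conjugacy classes: {e} of size 1, {r^1, r^6} of size 2, {r^2, r^5} of size 2, {r^3, r^4} of size 2, {s, sr, ..., sr^6} of size 7.
Character table:
  irrep \ class              {e} (size 1)  {r^1, r^6} (size 2)  {r^2, r^5} (size 2)  {r^3, r^4} (size 2)  {s, sr, ..., sr^6} (size 7)
  chi_1 (triv)               1             1                    1                    1                    1                          
  chi_2 (sign: r->1, s->-1)  1             1                    1                    1                    -1                         
  chi_3 (2d, j=1)            2             2*cos(2*pi/7)        -2*cos(3*pi/7)       -2*cos(pi/7)         0                          
  chi_4 (2d, j=2)            2             -2*cos(3*pi/7)       -2*cos(pi/7)         2*cos(2*pi/7)        0                          
  chi_5 (2d, j=3)            2             -2*cos(pi/7)         2*cos(2*pi/7)        -2*cos(3*pi/7)       0                          

Spot check: chi_3 (2d, j=1) on {r^1, r^6} = 2*cos(2*pi/7).

Derivation: D_7 has order 2*7 = 14 with 5 conjugacy classes, hence 5 irreducibles. Sum of squared dims 1 + 1 + 4 + 4 + 4 = 14 = |G|. Linear characters come from the abelianisation; the 2-dimensional irreps have character r^k -> 2*cos(2*pi*j*k/7), reflections -> 0.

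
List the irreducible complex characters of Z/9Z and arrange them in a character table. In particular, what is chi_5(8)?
Character table of Z/9Z (irreps indexed chi_0,...,chi_8 with chi_k(m) = zeta_9^(k*m), zeta_9 = exp(2*pi*i/9)):
  irrep \ class  {0} (size 1)  {1} (size 1)    {2} (size 1)    {3} (size 1)    {4} (size 1)    {5} (size 1)    {6} (size 1)    {7} (size 1)    {8} (size 1)  
  chi_0          1             1               1               1               1               1               1               1               1             
  chi_1          1             exp(2*I*pi/9)   exp(4*I*pi/9)   exp(2*I*pi/3)   exp(8*I*pi/9)   exp(-8*I*pi/9)  exp(-2*I*pi/3)  exp(-4*I*pi/9)  exp(-2*I*pi/9)
  chi_2          1             exp(4*I*pi/9)   exp(8*I*pi/9)   exp(-2*I*pi/3)  exp(-2*I*pi/9)  exp(2*I*pi/9)   exp(2*I*pi/3)   exp(-8*I*pi/9)  exp(-4*I*pi/9)
  chi_3          1             exp(2*I*pi/3)   exp(-2*I*pi/3)  1               exp(2*I*pi/3)   exp(-2*I*pi/3)  1               exp(2*I*pi/3)   exp(-2*I*pi/3)
  chi_4          1             exp(8*I*pi/9)   exp(-2*I*pi/9)  exp(2*I*pi/3)   exp(-4*I*pi/9)  exp(4*I*pi/9)   exp(-2*I*pi/3)  exp(2*I*pi/9)   exp(-8*I*pi/9)
  chi_5          1             exp(-8*I*pi/9)  exp(2*I*pi/9)   exp(-2*I*pi/3)  exp(4*I*pi/9)   exp(-4*I*pi/9)  exp(2*I*pi/3)   exp(-2*I*pi/9)  exp(8*I*pi/9) 
  chi_6          1             exp(-2*I*pi/3)  exp(2*I*pi/3)   1               exp(-2*I*pi/3)  exp(2*I*pi/3)   1               exp(-2*I*pi/3)  exp(2*I*pi/3) 
  chi_7          1             exp(-4*I*pi/9)  exp(-8*I*pi/9)  exp(2*I*pi/3)   exp(2*I*pi/9)   exp(-2*I*pi/9)  exp(-2*I*pi/3)  exp(8*I*pi/9)   exp(4*I*pi/9) 
  chi_8          1             exp(-2*I*pi/9)  exp(-4*I*pi/9)  exp(-2*I*pi/3)  exp(-8*I*pi/9)  exp(8*I*pi/9)   exp(2*I*pi/3)   exp(4*I*pi/9)   exp(2*I*pi/9) 

Spot check: chi_5(8) = zeta_9^(5*8) = zeta_9^40 = exp(8*I*pi/9).

Derivation: Z/9Z is abelian, so all 9 irreducible complex representations are 1-dimensional. They are given by chi_k(m) = zeta_9^(k*m) for k = 0,...,8. Row orthogonality: sum_m chi_k(m) conj(chi_l(m)) = 9 * [k = l].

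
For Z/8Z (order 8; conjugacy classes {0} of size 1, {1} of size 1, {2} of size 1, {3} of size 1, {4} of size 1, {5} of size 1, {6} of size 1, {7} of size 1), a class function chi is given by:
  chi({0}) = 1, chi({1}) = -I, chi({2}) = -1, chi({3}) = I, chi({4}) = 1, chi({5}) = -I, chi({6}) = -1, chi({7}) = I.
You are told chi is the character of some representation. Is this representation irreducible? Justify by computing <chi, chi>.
Irreducible: <chi, chi> = 1.

Why: <chi, chi> = (1/|G|) sum_C |C| * |chi(C)|^2 = (1/8)[1*|1|^2 + 1*|-I|^2 + 1*|-1|^2 + 1*|I|^2 + 1*|1|^2 + 1*|-I|^2 + 1*|-1|^2 + 1*|I|^2]
  = (1/8)[(1) + (1) + (1) + (1) + (1) + (1) + (1) + (1)] = 8/8 = 1.
(Exp terms are combined using exp(i*s)*conj(exp(i*t)) = exp(i*(s-t)), and sums of them are collapsed using the identity that for every m > 1 the m distinct m-th roots of unity sum to 0, e.g. 1 + exp(2*I*pi/3) + exp(-2*I*pi/3) = 0.)
A character is irreducible iff <chi, chi> = 1, so this representation is irreducible.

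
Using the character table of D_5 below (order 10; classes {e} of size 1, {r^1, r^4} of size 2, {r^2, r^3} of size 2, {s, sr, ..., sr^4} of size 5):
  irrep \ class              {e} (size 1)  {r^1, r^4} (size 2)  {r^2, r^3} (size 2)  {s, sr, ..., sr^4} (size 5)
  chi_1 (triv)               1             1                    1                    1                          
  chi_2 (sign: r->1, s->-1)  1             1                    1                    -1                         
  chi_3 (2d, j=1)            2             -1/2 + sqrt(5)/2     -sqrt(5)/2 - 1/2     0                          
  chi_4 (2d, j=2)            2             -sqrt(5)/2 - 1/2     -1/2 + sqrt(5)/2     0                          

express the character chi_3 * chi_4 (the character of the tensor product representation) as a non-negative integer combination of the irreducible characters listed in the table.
chi_3 tensor chi_4 = chi_3 + chi_4 (all other irreducibles have multiplicity 0).

Solution. The character of a tensor product is the pointwise product (chi_3 * chi_4)(C) = chi_3(C) * chi_4(C):
  {e}: (2)*(2), {r^1, r^4}: (-1/2 + sqrt(5)/2)*(-sqrt(5)/2 - 1/2), {r^2, r^3}: (-sqrt(5)/2 - 1/2)*(-1/2 + sqrt(5)/2), {s, sr, ..., sr^4}: (0)*(0)
so (chi_3 * chi_4) takes values
  {e} -> 4, {r^1, r^4} -> -1, {r^2, r^3} -> -1, {s, sr, ..., sr^4} -> 0.
Now take the inner product of this character with each irreducible chi from the table, <chi_3*chi_4, chi> = (1/10) sum_C |C| (chi_3*chi_4)(C) conj(chi(C)):
  <chi_3*chi_4, chi_1> = (1/10)[1*(4)*conj(1) + 2*(-1)*conj(1) + 2*(-1)*conj(1) + 5*(0)*conj(1)]
      = (1/10)[(4) + (-2) + (-2) + (0)] = 0/10 = 0
  <chi_3*chi_4, chi_2> = (1/10)[1*(4)*conj(1) + 2*(-1)*conj(1) + 2*(-1)*conj(1) + 5*(0)*conj(-1)]
      = (1/10)[(4) + (-2) + (-2) + (0)] = 0/10 = 0
  <chi_3*chi_4, chi_3> = (1/10)[1*(4)*conj(2) + 2*(-1)*conj(-1/2 + sqrt(5)/2) + 2*(-1)*conj(-sqrt(5)/2 - 1/2) + 5*(0)*conj(0)]
      = (1/10)[(8) + (1 - sqrt(5)) + (1 + sqrt(5)) + (0)] = 10/10 = 1
  <chi_3*chi_4, chi_4> = (1/10)[1*(4)*conj(2) + 2*(-1)*conj(-sqrt(5)/2 - 1/2) + 2*(-1)*conj(-1/2 + sqrt(5)/2) + 5*(0)*conj(0)]
      = (1/10)[(8) + (1 + sqrt(5)) + (1 - sqrt(5)) + (0)] = 10/10 = 1
Hence the multiplicities are chi_3: 1, chi_4: 1. Dimension check: dim(chi_3)*dim(chi_4) = 2*2 = 4 and sum (mult * dim) = 1*2 + 1*2 = 4.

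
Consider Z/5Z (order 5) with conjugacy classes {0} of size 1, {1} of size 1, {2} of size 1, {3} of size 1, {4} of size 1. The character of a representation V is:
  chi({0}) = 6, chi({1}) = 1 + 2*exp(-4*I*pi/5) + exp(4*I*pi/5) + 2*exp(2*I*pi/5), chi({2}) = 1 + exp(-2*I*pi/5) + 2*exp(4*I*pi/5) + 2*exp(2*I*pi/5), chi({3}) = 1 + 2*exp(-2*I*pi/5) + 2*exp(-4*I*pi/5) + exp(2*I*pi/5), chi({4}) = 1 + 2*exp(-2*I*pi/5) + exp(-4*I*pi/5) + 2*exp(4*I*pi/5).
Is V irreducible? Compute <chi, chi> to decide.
Not irreducible (reducible): <chi, chi> = 10 > 1.

Justification: <chi, chi> = (1/|G|) sum_C |C| * |chi(C)|^2 = (1/5)[1*|6|^2 + 1*|1 + 2*exp(-4*I*pi/5) + exp(4*I*pi/5) + 2*exp(2*I*pi/5)|^2 + 1*|1 + exp(-2*I*pi/5) + 2*exp(4*I*pi/5) + 2*exp(2*I*pi/5)|^2 + 1*|1 + 2*exp(-2*I*pi/5) + 2*exp(-4*I*pi/5) + exp(2*I*pi/5)|^2 + 1*|1 + 2*exp(-2*I*pi/5) + exp(-4*I*pi/5) + 2*exp(4*I*pi/5)|^2]
  = (1/5)[(36) + (10 + 6*exp(-2*I*pi/5) + 7*exp(-4*I*pi/5) + 7*exp(4*I*pi/5) + 6*exp(2*I*pi/5)) + (10 + 7*exp(-2*I*pi/5) + 6*exp(-4*I*pi/5) + 6*exp(4*I*pi/5) + 7*exp(2*I*pi/5)) + (10 + 7*exp(-2*I*pi/5) + 6*exp(-4*I*pi/5) + 6*exp(4*I*pi/5) + 7*exp(2*I*pi/5)) + (10 + 6*exp(-2*I*pi/5) + 7*exp(-4*I*pi/5) + 7*exp(4*I*pi/5) + 6*exp(2*I*pi/5))] = 50/5 = 10.
(Exp terms are combined using exp(i*s)*conj(exp(i*t)) = exp(i*(s-t)), and sums of them are collapsed using the identity that for every m > 1 the m distinct m-th roots of unity sum to 0, e.g. 1 + exp(2*I*pi/3) + exp(-2*I*pi/3) = 0.)
A character is irreducible iff <chi, chi> = 1, so this representation is reducible.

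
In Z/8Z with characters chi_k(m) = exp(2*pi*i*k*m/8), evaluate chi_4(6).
chi_4(6) = zeta_8^24 = 1

Details: chi_4(6) = zeta_8^(4*6) = zeta_8^24. Since zeta_8^8 = 1, this equals zeta_8^0 = exp(2*pi*i*0/8) = 1.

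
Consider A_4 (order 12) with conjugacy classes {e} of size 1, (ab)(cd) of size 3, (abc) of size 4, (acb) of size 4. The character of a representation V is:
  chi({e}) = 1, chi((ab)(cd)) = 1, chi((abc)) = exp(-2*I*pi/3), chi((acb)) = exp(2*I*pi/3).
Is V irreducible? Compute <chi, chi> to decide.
Irreducible: <chi, chi> = 1.

Working: <chi, chi> = (1/|G|) sum_C |C| * |chi(C)|^2 = (1/12)[1*|1|^2 + 3*|1|^2 + 4*|exp(-2*I*pi/3)|^2 + 4*|exp(2*I*pi/3)|^2]
  = (1/12)[(1) + (3) + (4) + (4)] = 12/12 = 1.
(Exp terms are combined using exp(i*s)*conj(exp(i*t)) = exp(i*(s-t)), and sums of them are collapsed using the identity that for every m > 1 the m distinct m-th roots of unity sum to 0, e.g. 1 + exp(2*I*pi/3) + exp(-2*I*pi/3) = 0.)
A character is irreducible iff <chi, chi> = 1, so this representation is irreducible.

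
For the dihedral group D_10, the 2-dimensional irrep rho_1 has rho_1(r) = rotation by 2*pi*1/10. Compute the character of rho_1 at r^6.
chi_{rho_1}(r^6) = 2*cos(2*pi*1*6/10) = -sqrt(5)/2 - 1/2

Solution. rho_1(r^6) is rotation by angle 2*pi*1*6/10, whose trace is 2*cos(2*pi*1*6/10) = -sqrt(5)/2 - 1/2.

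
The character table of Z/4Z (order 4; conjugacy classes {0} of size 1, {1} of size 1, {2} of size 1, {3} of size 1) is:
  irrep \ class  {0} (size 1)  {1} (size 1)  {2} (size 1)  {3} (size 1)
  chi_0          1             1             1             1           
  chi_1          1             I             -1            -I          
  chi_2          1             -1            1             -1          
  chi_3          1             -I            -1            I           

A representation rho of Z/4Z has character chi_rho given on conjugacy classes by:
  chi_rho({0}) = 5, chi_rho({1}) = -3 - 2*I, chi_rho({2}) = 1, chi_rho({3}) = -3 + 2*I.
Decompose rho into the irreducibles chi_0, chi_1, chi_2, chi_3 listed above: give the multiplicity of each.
Multiplicities: chi_0: 0, chi_1: 0, chi_2: 3, chi_3: 2.

Derivation: Use <chi_rho, chi> = (1/|G|) sum_C |C| * chi_rho(C) * conj(chi(C)) with |G| = 4 for each irreducible chi in the table:
  <chi_rho, chi_0> = (1/4)[1*(5)*conj(1) + 1*(-3 - 2*I)*conj(1) + 1*(1)*conj(1) + 1*(-3 + 2*I)*conj(1)]
      = (1/4)[(5) + (-3 - 2*I) + (1) + (-3 + 2*I)] = 0/4 = 0
  <chi_rho, chi_1> = (1/4)[1*(5)*conj(1) + 1*(-3 - 2*I)*conj(I) + 1*(1)*conj(-1) + 1*(-3 + 2*I)*conj(-I)]
      = (1/4)[(5) + (-2 + 3*I) + (-1) + (-2 - 3*I)] = 0/4 = 0
  <chi_rho, chi_2> = (1/4)[1*(5)*conj(1) + 1*(-3 - 2*I)*conj(-1) + 1*(1)*conj(1) + 1*(-3 + 2*I)*conj(-1)]
      = (1/4)[(5) + (3 + 2*I) + (1) + (3 - 2*I)] = 12/4 = 3
  <chi_rho, chi_3> = (1/4)[1*(5)*conj(1) + 1*(-3 - 2*I)*conj(-I) + 1*(1)*conj(-1) + 1*(-3 + 2*I)*conj(I)]
      = (1/4)[(5) + (2 - 3*I) + (-1) + (2 + 3*I)] = 8/4 = 2
(Exp terms are combined using exp(i*s)*conj(exp(i*t)) = exp(i*(s-t)), and sums of them are collapsed using the identity that for every m > 1 the m distinct m-th roots of unity sum to 0, e.g. 1 + exp(2*I*pi/3) + exp(-2*I*pi/3) = 0.)
Dimension check: dim(rho) = sum (mult * dim) = 0*1 + 0*1 + 3*1 + 2*1 = 5 = chi_rho(e) = 5.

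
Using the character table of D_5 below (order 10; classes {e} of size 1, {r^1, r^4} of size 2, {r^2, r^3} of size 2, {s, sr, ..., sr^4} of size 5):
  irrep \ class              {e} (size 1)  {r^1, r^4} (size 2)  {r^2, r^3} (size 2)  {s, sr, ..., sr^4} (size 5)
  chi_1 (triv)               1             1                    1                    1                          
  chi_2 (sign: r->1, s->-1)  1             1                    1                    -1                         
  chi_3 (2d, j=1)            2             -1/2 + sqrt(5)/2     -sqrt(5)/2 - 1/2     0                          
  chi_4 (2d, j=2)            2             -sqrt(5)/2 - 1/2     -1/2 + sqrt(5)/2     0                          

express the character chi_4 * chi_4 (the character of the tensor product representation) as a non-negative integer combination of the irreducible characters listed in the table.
chi_4 tensor chi_4 = chi_1 + chi_2 + chi_3 (all other irreducibles have multiplicity 0).

Why: The character of a tensor product is the pointwise product (chi_4 * chi_4)(C) = chi_4(C) * chi_4(C):
  {e}: (2)*(2), {r^1, r^4}: (-sqrt(5)/2 - 1/2)*(-sqrt(5)/2 - 1/2), {r^2, r^3}: (-1/2 + sqrt(5)/2)*(-1/2 + sqrt(5)/2), {s, sr, ..., sr^4}: (0)*(0)
so (chi_4 * chi_4) takes values
  {e} -> 4, {r^1, r^4} -> sqrt(5)/2 + 3/2, {r^2, r^3} -> 3/2 - sqrt(5)/2, {s, sr, ..., sr^4} -> 0.
Now take the inner product of this character with each irreducible chi from the table, <chi_4*chi_4, chi> = (1/10) sum_C |C| (chi_4*chi_4)(C) conj(chi(C)):
  <chi_4*chi_4, chi_1> = (1/10)[1*(4)*conj(1) + 2*(sqrt(5)/2 + 3/2)*conj(1) + 2*(3/2 - sqrt(5)/2)*conj(1) + 5*(0)*conj(1)]
      = (1/10)[(4) + (sqrt(5) + 3) + (3 - sqrt(5)) + (0)] = 10/10 = 1
  <chi_4*chi_4, chi_2> = (1/10)[1*(4)*conj(1) + 2*(sqrt(5)/2 + 3/2)*conj(1) + 2*(3/2 - sqrt(5)/2)*conj(1) + 5*(0)*conj(-1)]
      = (1/10)[(4) + (sqrt(5) + 3) + (3 - sqrt(5)) + (0)] = 10/10 = 1
  <chi_4*chi_4, chi_3> = (1/10)[1*(4)*conj(2) + 2*(sqrt(5)/2 + 3/2)*conj(-1/2 + sqrt(5)/2) + 2*(3/2 - sqrt(5)/2)*conj(-sqrt(5)/2 - 1/2) + 5*(0)*conj(0)]
      = (1/10)[(8) + (1 + sqrt(5)) + (1 - sqrt(5)) + (0)] = 10/10 = 1
  <chi_4*chi_4, chi_4> = (1/10)[1*(4)*conj(2) + 2*(sqrt(5)/2 + 3/2)*conj(-sqrt(5)/2 - 1/2) + 2*(3/2 - sqrt(5)/2)*conj(-1/2 + sqrt(5)/2) + 5*(0)*conj(0)]
      = (1/10)[(8) + (-2*sqrt(5) - 4) + (-4 + 2*sqrt(5)) + (0)] = 0/10 = 0
Hence the multiplicities are chi_1: 1, chi_2: 1, chi_3: 1. Dimension check: dim(chi_4)*dim(chi_4) = 2*2 = 4 and sum (mult * dim) = 1*1 + 1*1 + 1*2 = 4.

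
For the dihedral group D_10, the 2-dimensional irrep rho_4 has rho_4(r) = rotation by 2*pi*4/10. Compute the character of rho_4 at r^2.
chi_{rho_4}(r^2) = 2*cos(2*pi*4*2/10) = -1/2 + sqrt(5)/2

Justification: rho_4(r^2) is rotation by angle 2*pi*4*2/10, whose trace is 2*cos(2*pi*4*2/10) = -1/2 + sqrt(5)/2.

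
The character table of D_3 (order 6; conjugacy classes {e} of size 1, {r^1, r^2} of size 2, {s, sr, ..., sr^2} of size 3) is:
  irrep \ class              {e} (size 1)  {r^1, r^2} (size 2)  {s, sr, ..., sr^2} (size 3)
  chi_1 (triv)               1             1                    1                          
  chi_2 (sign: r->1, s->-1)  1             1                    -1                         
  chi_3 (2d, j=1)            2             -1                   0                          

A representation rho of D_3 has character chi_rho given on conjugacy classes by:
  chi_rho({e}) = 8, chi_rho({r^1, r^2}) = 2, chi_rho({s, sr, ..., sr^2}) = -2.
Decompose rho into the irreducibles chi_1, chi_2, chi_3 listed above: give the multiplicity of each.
Multiplicities: chi_1: 1, chi_2: 3, chi_3: 2.

Explanation: Use <chi_rho, chi> = (1/|G|) sum_C |C| * chi_rho(C) * conj(chi(C)) with |G| = 6 for each irreducible chi in the table:
  <chi_rho, chi_1> = (1/6)[1*(8)*conj(1) + 2*(2)*conj(1) + 3*(-2)*conj(1)]
      = (1/6)[(8) + (4) + (-6)] = 6/6 = 1
  <chi_rho, chi_2> = (1/6)[1*(8)*conj(1) + 2*(2)*conj(1) + 3*(-2)*conj(-1)]
      = (1/6)[(8) + (4) + (6)] = 18/6 = 3
  <chi_rho, chi_3> = (1/6)[1*(8)*conj(2) + 2*(2)*conj(-1) + 3*(-2)*conj(0)]
      = (1/6)[(16) + (-4) + (0)] = 12/6 = 2
Dimension check: dim(rho) = sum (mult * dim) = 1*1 + 3*1 + 2*2 = 8 = chi_rho(e) = 8.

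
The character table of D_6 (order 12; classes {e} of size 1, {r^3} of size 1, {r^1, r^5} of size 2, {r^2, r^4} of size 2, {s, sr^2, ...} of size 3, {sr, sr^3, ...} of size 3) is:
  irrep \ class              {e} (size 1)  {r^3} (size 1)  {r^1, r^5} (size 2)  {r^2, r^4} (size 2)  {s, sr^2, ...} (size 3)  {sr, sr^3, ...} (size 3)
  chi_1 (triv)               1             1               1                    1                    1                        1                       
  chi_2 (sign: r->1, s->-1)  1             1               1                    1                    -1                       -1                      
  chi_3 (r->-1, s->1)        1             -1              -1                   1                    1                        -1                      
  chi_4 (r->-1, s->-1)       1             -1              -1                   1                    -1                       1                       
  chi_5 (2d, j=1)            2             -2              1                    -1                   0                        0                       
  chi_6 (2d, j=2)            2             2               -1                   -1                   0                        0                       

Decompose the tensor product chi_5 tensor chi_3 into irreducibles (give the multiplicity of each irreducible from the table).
chi_5 tensor chi_3 = chi_6 (all other irreducibles have multiplicity 0).

Argument: The character of a tensor product is the pointwise product (chi_5 * chi_3)(C) = chi_5(C) * chi_3(C):
  {e}: (2)*(1), {r^3}: (-2)*(-1), {r^1, r^5}: (1)*(-1), {r^2, r^4}: (-1)*(1), {s, sr^2, ...}: (0)*(1), {sr, sr^3, ...}: (0)*(-1)
so (chi_5 * chi_3) takes values
  {e} -> 2, {r^3} -> 2, {r^1, r^5} -> -1, {r^2, r^4} -> -1, {s, sr^2, ...} -> 0, {sr, sr^3, ...} -> 0.
Now take the inner product of this character with each irreducible chi from the table, <chi_5*chi_3, chi> = (1/12) sum_C |C| (chi_5*chi_3)(C) conj(chi(C)):
  <chi_5*chi_3, chi_1> = (1/12)[1*(2)*conj(1) + 1*(2)*conj(1) + 2*(-1)*conj(1) + 2*(-1)*conj(1) + 3*(0)*conj(1) + 3*(0)*conj(1)]
      = (1/12)[(2) + (2) + (-2) + (-2) + (0) + (0)] = 0/12 = 0
  <chi_5*chi_3, chi_2> = (1/12)[1*(2)*conj(1) + 1*(2)*conj(1) + 2*(-1)*conj(1) + 2*(-1)*conj(1) + 3*(0)*conj(-1) + 3*(0)*conj(-1)]
      = (1/12)[(2) + (2) + (-2) + (-2) + (0) + (0)] = 0/12 = 0
  <chi_5*chi_3, chi_3> = (1/12)[1*(2)*conj(1) + 1*(2)*conj(-1) + 2*(-1)*conj(-1) + 2*(-1)*conj(1) + 3*(0)*conj(1) + 3*(0)*conj(-1)]
      = (1/12)[(2) + (-2) + (2) + (-2) + (0) + (0)] = 0/12 = 0
  <chi_5*chi_3, chi_4> = (1/12)[1*(2)*conj(1) + 1*(2)*conj(-1) + 2*(-1)*conj(-1) + 2*(-1)*conj(1) + 3*(0)*conj(-1) + 3*(0)*conj(1)]
      = (1/12)[(2) + (-2) + (2) + (-2) + (0) + (0)] = 0/12 = 0
  <chi_5*chi_3, chi_5> = (1/12)[1*(2)*conj(2) + 1*(2)*conj(-2) + 2*(-1)*conj(1) + 2*(-1)*conj(-1) + 3*(0)*conj(0) + 3*(0)*conj(0)]
      = (1/12)[(4) + (-4) + (-2) + (2) + (0) + (0)] = 0/12 = 0
  <chi_5*chi_3, chi_6> = (1/12)[1*(2)*conj(2) + 1*(2)*conj(2) + 2*(-1)*conj(-1) + 2*(-1)*conj(-1) + 3*(0)*conj(0) + 3*(0)*conj(0)]
      = (1/12)[(4) + (4) + (2) + (2) + (0) + (0)] = 12/12 = 1
Hence the multiplicities are chi_6: 1. Dimension check: dim(chi_5)*dim(chi_3) = 2*1 = 2 and sum (mult * dim) = 1*2 = 2.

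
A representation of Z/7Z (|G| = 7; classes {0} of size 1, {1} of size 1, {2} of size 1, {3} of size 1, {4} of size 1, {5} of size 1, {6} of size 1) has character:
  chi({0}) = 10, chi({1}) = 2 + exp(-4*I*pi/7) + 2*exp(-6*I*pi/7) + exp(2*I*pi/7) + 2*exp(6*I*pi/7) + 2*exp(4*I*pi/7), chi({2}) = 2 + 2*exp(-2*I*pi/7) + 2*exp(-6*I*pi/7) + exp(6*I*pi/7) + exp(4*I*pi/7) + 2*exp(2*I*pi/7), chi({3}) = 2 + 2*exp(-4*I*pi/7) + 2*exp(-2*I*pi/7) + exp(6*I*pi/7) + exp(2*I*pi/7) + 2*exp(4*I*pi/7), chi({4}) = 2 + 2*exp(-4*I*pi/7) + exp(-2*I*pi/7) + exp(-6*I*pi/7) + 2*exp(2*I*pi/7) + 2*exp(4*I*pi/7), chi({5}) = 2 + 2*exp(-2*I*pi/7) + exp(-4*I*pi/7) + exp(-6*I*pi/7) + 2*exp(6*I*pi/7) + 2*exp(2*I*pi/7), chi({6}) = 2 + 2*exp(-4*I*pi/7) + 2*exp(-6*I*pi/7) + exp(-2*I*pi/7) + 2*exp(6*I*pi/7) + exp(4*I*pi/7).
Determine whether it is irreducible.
Not irreducible (reducible): <chi, chi> = 18 > 1.

Derivation: <chi, chi> = (1/|G|) sum_C |C| * |chi(C)|^2 = (1/7)[1*|10|^2 + 1*|2 + exp(-4*I*pi/7) + 2*exp(-6*I*pi/7) + exp(2*I*pi/7) + 2*exp(6*I*pi/7) + 2*exp(4*I*pi/7)|^2 + 1*|2 + 2*exp(-2*I*pi/7) + 2*exp(-6*I*pi/7) + exp(6*I*pi/7) + exp(4*I*pi/7) + 2*exp(2*I*pi/7)|^2 + 1*|2 + 2*exp(-4*I*pi/7) + 2*exp(-2*I*pi/7) + exp(6*I*pi/7) + exp(2*I*pi/7) + 2*exp(4*I*pi/7)|^2 + 1*|2 + 2*exp(-4*I*pi/7) + exp(-2*I*pi/7) + exp(-6*I*pi/7) + 2*exp(2*I*pi/7) + 2*exp(4*I*pi/7)|^2 + 1*|2 + 2*exp(-2*I*pi/7) + exp(-4*I*pi/7) + exp(-6*I*pi/7) + 2*exp(6*I*pi/7) + 2*exp(2*I*pi/7)|^2 + 1*|2 + 2*exp(-4*I*pi/7) + 2*exp(-6*I*pi/7) + exp(-2*I*pi/7) + 2*exp(6*I*pi/7) + exp(4*I*pi/7)|^2]
  = (1/7)[(100) + (18 + 14*exp(-4*I*pi/7) + 14*exp(-2*I*pi/7) + 13*exp(-6*I*pi/7) + 13*exp(6*I*pi/7) + 14*exp(2*I*pi/7) + 14*exp(4*I*pi/7)) + (18 + 14*exp(-4*I*pi/7) + 13*exp(-2*I*pi/7) + 14*exp(-6*I*pi/7) + 14*exp(6*I*pi/7) + 13*exp(2*I*pi/7) + 14*exp(4*I*pi/7)) + (18 + 13*exp(-4*I*pi/7) + 14*exp(-2*I*pi/7) + 14*exp(-6*I*pi/7) + 14*exp(6*I*pi/7) + 14*exp(2*I*pi/7) + 13*exp(4*I*pi/7)) + (18 + 13*exp(-4*I*pi/7) + 14*exp(-2*I*pi/7) + 14*exp(-6*I*pi/7) + 14*exp(6*I*pi/7) + 14*exp(2*I*pi/7) + 13*exp(4*I*pi/7)) + (18 + 14*exp(-4*I*pi/7) + 13*exp(-2*I*pi/7) + 14*exp(-6*I*pi/7) + 14*exp(6*I*pi/7) + 13*exp(2*I*pi/7) + 14*exp(4*I*pi/7)) + (18 + 14*exp(-4*I*pi/7) + 14*exp(-2*I*pi/7) + 13*exp(-6*I*pi/7) + 13*exp(6*I*pi/7) + 14*exp(2*I*pi/7) + 14*exp(4*I*pi/7))] = 126/7 = 18.
(Exp terms are combined using exp(i*s)*conj(exp(i*t)) = exp(i*(s-t)), and sums of them are collapsed using the identity that for every m > 1 the m distinct m-th roots of unity sum to 0, e.g. 1 + exp(2*I*pi/3) + exp(-2*I*pi/3) = 0.)
A character is irreducible iff <chi, chi> = 1, so this representation is reducible.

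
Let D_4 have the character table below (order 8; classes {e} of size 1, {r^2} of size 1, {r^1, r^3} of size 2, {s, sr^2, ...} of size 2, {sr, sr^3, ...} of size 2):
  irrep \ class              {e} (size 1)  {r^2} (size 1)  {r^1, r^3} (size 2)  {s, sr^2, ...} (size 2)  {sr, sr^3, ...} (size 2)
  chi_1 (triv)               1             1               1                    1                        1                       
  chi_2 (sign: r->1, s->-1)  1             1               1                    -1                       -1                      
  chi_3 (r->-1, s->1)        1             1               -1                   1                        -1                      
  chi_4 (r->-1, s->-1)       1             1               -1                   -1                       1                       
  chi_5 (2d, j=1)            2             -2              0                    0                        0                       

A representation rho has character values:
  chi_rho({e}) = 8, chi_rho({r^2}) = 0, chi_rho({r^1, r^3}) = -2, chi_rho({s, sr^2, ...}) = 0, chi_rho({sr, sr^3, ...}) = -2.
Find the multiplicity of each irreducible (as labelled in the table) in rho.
Multiplicities: chi_1: 0, chi_2: 1, chi_3: 2, chi_4: 1, chi_5: 2.

Solution. Use <chi_rho, chi> = (1/|G|) sum_C |C| * chi_rho(C) * conj(chi(C)) with |G| = 8 for each irreducible chi in the table:
  <chi_rho, chi_1> = (1/8)[1*(8)*conj(1) + 1*(0)*conj(1) + 2*(-2)*conj(1) + 2*(0)*conj(1) + 2*(-2)*conj(1)]
      = (1/8)[(8) + (0) + (-4) + (0) + (-4)] = 0/8 = 0
  <chi_rho, chi_2> = (1/8)[1*(8)*conj(1) + 1*(0)*conj(1) + 2*(-2)*conj(1) + 2*(0)*conj(-1) + 2*(-2)*conj(-1)]
      = (1/8)[(8) + (0) + (-4) + (0) + (4)] = 8/8 = 1
  <chi_rho, chi_3> = (1/8)[1*(8)*conj(1) + 1*(0)*conj(1) + 2*(-2)*conj(-1) + 2*(0)*conj(1) + 2*(-2)*conj(-1)]
      = (1/8)[(8) + (0) + (4) + (0) + (4)] = 16/8 = 2
  <chi_rho, chi_4> = (1/8)[1*(8)*conj(1) + 1*(0)*conj(1) + 2*(-2)*conj(-1) + 2*(0)*conj(-1) + 2*(-2)*conj(1)]
      = (1/8)[(8) + (0) + (4) + (0) + (-4)] = 8/8 = 1
  <chi_rho, chi_5> = (1/8)[1*(8)*conj(2) + 1*(0)*conj(-2) + 2*(-2)*conj(0) + 2*(0)*conj(0) + 2*(-2)*conj(0)]
      = (1/8)[(16) + (0) + (0) + (0) + (0)] = 16/8 = 2
Dimension check: dim(rho) = sum (mult * dim) = 0*1 + 1*1 + 2*1 + 1*1 + 2*2 = 8 = chi_rho(e) = 8.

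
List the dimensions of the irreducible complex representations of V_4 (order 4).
Dimensions: 1, 1, 1, 1

Justification: There are 4 irreducibles (= number of conjugacy classes). Their dimensions d_i satisfy sum d_i^2 = |G| = 4: 1 + 1 + 1 + 1 = 4.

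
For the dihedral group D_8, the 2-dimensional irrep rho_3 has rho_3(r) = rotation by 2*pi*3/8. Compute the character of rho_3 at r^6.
chi_{rho_3}(r^6) = 2*cos(2*pi*3*6/8) = 0

Details: rho_3(r^6) is rotation by angle 2*pi*3*6/8, whose trace is 2*cos(2*pi*3*6/8) = 0.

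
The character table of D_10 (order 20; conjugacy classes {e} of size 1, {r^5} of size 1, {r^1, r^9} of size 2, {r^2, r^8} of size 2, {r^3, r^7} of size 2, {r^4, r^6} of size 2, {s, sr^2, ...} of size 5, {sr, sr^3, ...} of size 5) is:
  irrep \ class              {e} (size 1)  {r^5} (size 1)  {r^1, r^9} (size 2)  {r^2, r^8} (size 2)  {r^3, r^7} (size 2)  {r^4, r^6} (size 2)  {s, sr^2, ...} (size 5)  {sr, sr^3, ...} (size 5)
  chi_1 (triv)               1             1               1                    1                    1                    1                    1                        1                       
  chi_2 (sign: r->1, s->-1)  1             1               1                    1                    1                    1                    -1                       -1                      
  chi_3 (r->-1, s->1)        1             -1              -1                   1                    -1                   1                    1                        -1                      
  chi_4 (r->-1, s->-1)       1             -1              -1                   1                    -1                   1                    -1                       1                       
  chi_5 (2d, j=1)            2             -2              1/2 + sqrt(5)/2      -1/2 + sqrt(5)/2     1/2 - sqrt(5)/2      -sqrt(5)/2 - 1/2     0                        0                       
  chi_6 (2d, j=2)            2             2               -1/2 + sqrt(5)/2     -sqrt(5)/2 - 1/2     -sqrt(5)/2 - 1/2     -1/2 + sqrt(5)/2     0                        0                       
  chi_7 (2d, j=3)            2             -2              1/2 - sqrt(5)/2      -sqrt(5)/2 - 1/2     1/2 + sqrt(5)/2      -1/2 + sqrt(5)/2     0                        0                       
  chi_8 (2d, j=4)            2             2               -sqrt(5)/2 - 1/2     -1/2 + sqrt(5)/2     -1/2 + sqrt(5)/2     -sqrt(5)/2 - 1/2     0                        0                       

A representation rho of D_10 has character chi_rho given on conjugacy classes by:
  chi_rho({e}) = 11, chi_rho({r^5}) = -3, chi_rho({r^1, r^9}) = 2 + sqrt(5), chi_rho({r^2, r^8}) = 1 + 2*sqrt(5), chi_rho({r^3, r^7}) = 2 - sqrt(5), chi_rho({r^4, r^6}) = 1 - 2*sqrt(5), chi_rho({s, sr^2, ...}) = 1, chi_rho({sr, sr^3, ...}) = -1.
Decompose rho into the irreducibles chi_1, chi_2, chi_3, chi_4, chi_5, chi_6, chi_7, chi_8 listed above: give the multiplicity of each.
Multiplicities: chi_1: 1, chi_2: 1, chi_3: 1, chi_4: 0, chi_5: 3, chi_6: 0, chi_7: 0, chi_8: 1.

Why: Use <chi_rho, chi> = (1/|G|) sum_C |C| * chi_rho(C) * conj(chi(C)) with |G| = 20 for each irreducible chi in the table:
  <chi_rho, chi_1> = (1/20)[1*(11)*conj(1) + 1*(-3)*conj(1) + 2*(2 + sqrt(5))*conj(1) + 2*(1 + 2*sqrt(5))*conj(1) + 2*(2 - sqrt(5))*conj(1) + 2*(1 - 2*sqrt(5))*conj(1) + 5*(1)*conj(1) + 5*(-1)*conj(1)]
      = (1/20)[(11) + (-3) + (4 + 2*sqrt(5)) + (2 + 4*sqrt(5)) + (4 - 2*sqrt(5)) + (2 - 4*sqrt(5)) + (5) + (-5)] = 20/20 = 1
  <chi_rho, chi_2> = (1/20)[1*(11)*conj(1) + 1*(-3)*conj(1) + 2*(2 + sqrt(5))*conj(1) + 2*(1 + 2*sqrt(5))*conj(1) + 2*(2 - sqrt(5))*conj(1) + 2*(1 - 2*sqrt(5))*conj(1) + 5*(1)*conj(-1) + 5*(-1)*conj(-1)]
      = (1/20)[(11) + (-3) + (4 + 2*sqrt(5)) + (2 + 4*sqrt(5)) + (4 - 2*sqrt(5)) + (2 - 4*sqrt(5)) + (-5) + (5)] = 20/20 = 1
  <chi_rho, chi_3> = (1/20)[1*(11)*conj(1) + 1*(-3)*conj(-1) + 2*(2 + sqrt(5))*conj(-1) + 2*(1 + 2*sqrt(5))*conj(1) + 2*(2 - sqrt(5))*conj(-1) + 2*(1 - 2*sqrt(5))*conj(1) + 5*(1)*conj(1) + 5*(-1)*conj(-1)]
      = (1/20)[(11) + (3) + (-2*sqrt(5) - 4) + (2 + 4*sqrt(5)) + (-4 + 2*sqrt(5)) + (2 - 4*sqrt(5)) + (5) + (5)] = 20/20 = 1
  <chi_rho, chi_4> = (1/20)[1*(11)*conj(1) + 1*(-3)*conj(-1) + 2*(2 + sqrt(5))*conj(-1) + 2*(1 + 2*sqrt(5))*conj(1) + 2*(2 - sqrt(5))*conj(-1) + 2*(1 - 2*sqrt(5))*conj(1) + 5*(1)*conj(-1) + 5*(-1)*conj(1)]
      = (1/20)[(11) + (3) + (-2*sqrt(5) - 4) + (2 + 4*sqrt(5)) + (-4 + 2*sqrt(5)) + (2 - 4*sqrt(5)) + (-5) + (-5)] = 0/20 = 0
  <chi_rho, chi_5> = (1/20)[1*(11)*conj(2) + 1*(-3)*conj(-2) + 2*(2 + sqrt(5))*conj(1/2 + sqrt(5)/2) + 2*(1 + 2*sqrt(5))*conj(-1/2 + sqrt(5)/2) + 2*(2 - sqrt(5))*conj(1/2 - sqrt(5)/2) + 2*(1 - 2*sqrt(5))*conj(-sqrt(5)/2 - 1/2) + 5*(1)*conj(0) + 5*(-1)*conj(0)]
      = (1/20)[(22) + (6) + (3*sqrt(5) + 7) + (9 - sqrt(5)) + (7 - 3*sqrt(5)) + (sqrt(5) + 9) + (0) + (0)] = 60/20 = 3
  <chi_rho, chi_6> = (1/20)[1*(11)*conj(2) + 1*(-3)*conj(2) + 2*(2 + sqrt(5))*conj(-1/2 + sqrt(5)/2) + 2*(1 + 2*sqrt(5))*conj(-sqrt(5)/2 - 1/2) + 2*(2 - sqrt(5))*conj(-sqrt(5)/2 - 1/2) + 2*(1 - 2*sqrt(5))*conj(-1/2 + sqrt(5)/2) + 5*(1)*conj(0) + 5*(-1)*conj(0)]
      = (1/20)[(22) + (-6) + (sqrt(5) + 3) + (-11 - 3*sqrt(5)) + (3 - sqrt(5)) + (-11 + 3*sqrt(5)) + (0) + (0)] = 0/20 = 0
  <chi_rho, chi_7> = (1/20)[1*(11)*conj(2) + 1*(-3)*conj(-2) + 2*(2 + sqrt(5))*conj(1/2 - sqrt(5)/2) + 2*(1 + 2*sqrt(5))*conj(-sqrt(5)/2 - 1/2) + 2*(2 - sqrt(5))*conj(1/2 + sqrt(5)/2) + 2*(1 - 2*sqrt(5))*conj(-1/2 + sqrt(5)/2) + 5*(1)*conj(0) + 5*(-1)*conj(0)]
      = (1/20)[(22) + (6) + (-3 - sqrt(5)) + (-11 - 3*sqrt(5)) + (-3 + sqrt(5)) + (-11 + 3*sqrt(5)) + (0) + (0)] = 0/20 = 0
  <chi_rho, chi_8> = (1/20)[1*(11)*conj(2) + 1*(-3)*conj(2) + 2*(2 + sqrt(5))*conj(-sqrt(5)/2 - 1/2) + 2*(1 + 2*sqrt(5))*conj(-1/2 + sqrt(5)/2) + 2*(2 - sqrt(5))*conj(-1/2 + sqrt(5)/2) + 2*(1 - 2*sqrt(5))*conj(-sqrt(5)/2 - 1/2) + 5*(1)*conj(0) + 5*(-1)*conj(0)]
      = (1/20)[(22) + (-6) + (-7 - 3*sqrt(5)) + (9 - sqrt(5)) + (-7 + 3*sqrt(5)) + (sqrt(5) + 9) + (0) + (0)] = 20/20 = 1
Dimension check: dim(rho) = sum (mult * dim) = 1*1 + 1*1 + 1*1 + 0*1 + 3*2 + 0*2 + 0*2 + 1*2 = 11 = chi_rho(e) = 11.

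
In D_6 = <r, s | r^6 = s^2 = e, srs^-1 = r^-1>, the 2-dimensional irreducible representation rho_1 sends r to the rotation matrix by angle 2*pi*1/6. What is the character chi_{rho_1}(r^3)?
chi_{rho_1}(r^3) = 2*cos(2*pi*1*3/6) = -2

Working: rho_1(r^3) is rotation by angle 2*pi*1*3/6, whose trace is 2*cos(2*pi*1*3/6) = -2.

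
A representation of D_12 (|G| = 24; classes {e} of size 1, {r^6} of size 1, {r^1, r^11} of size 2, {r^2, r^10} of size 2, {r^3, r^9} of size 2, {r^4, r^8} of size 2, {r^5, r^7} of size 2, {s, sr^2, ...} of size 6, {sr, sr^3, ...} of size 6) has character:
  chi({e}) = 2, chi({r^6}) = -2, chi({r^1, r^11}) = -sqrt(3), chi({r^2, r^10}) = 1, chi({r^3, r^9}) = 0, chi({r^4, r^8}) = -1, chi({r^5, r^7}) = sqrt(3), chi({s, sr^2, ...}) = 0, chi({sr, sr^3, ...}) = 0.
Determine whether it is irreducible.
Irreducible: <chi, chi> = 1.

<chi, chi> = (1/|G|) sum_C |C| * |chi(C)|^2 = (1/24)[1*|2|^2 + 1*|-2|^2 + 2*|-sqrt(3)|^2 + 2*|1|^2 + 2*|0|^2 + 2*|-1|^2 + 2*|sqrt(3)|^2 + 6*|0|^2 + 6*|0|^2]
  = (1/24)[(4) + (4) + (6) + (2) + (0) + (2) + (6) + (0) + (0)] = 24/24 = 1.
A character is irreducible iff <chi, chi> = 1, so this representation is irreducible.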